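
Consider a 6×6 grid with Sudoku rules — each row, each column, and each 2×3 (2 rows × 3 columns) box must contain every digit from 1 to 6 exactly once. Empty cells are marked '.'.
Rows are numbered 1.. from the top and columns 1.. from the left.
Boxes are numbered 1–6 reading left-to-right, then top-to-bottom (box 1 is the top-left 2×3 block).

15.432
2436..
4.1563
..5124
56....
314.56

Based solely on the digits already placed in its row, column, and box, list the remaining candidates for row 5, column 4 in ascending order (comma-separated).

2,3

Row 5 already contains {5, 6}.
Column 4 already contains {1, 4, 5, 6}.
Its 2×3 block (box 6) already contains {5, 6}.
Removing those from 1–6 leaves {2, 3} as the candidates for row 5, column 4.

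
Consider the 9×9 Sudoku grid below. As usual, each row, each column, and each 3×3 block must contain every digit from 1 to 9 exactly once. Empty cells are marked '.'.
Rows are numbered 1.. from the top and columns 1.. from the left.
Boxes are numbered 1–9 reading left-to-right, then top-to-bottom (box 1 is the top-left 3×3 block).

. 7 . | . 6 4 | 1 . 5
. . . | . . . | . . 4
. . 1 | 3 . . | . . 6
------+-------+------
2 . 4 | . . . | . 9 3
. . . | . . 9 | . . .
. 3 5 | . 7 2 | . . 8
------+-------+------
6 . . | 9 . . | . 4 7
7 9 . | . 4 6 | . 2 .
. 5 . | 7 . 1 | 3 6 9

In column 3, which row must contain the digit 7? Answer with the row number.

Consider where 7 can go in column 3.
row 1, column 3 is out (row 1 already has a 7).
row 2, column 3 is out (box 1 already has a 7).
row 7, column 3 is out (row 7 already has a 7).
row 8, column 3 is out (row 8 already has a 7).
row 9, column 3 is out (row 9 already has a 7).
So the only cell in column 3 that can hold 7 is row 5, column 3.
That is row 5.

5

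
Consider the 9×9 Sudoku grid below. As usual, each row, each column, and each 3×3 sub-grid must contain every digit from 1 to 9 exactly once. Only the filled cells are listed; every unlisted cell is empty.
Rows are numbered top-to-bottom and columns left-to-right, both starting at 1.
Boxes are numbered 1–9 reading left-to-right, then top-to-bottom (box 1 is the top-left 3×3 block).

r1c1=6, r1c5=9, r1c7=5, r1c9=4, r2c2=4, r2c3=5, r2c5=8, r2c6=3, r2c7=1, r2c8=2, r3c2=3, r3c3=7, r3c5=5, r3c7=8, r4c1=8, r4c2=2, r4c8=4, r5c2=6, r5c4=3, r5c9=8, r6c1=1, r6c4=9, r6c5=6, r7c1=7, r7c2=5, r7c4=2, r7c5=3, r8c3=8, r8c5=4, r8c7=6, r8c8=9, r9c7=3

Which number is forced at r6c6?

8

Cell r6c6 itself could take any of {2, 4, 5, 7, 8} by direct elimination.
Consider where 8 can go in box 5.
r4c4 is out (row 4 already has a 8).
r4c5 is out (row 4 already has a 8).
r4c6 is out (row 4 already has a 8).
r5c5 is out (row 5 already has a 8).
r5c6 is out (row 5 already has a 8).
So the only cell in box 5 that can hold 8 is r6c6.
Therefore r6c6 = 8.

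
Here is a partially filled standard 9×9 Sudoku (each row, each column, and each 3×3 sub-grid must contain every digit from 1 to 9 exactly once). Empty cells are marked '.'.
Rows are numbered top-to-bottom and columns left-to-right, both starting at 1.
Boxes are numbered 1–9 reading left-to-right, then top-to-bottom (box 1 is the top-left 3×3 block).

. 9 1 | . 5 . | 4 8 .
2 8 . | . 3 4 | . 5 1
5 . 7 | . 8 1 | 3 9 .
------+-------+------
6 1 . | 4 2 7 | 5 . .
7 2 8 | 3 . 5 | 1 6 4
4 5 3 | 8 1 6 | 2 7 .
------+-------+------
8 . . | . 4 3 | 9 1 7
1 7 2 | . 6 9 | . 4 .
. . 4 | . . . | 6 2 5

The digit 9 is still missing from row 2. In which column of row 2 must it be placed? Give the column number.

4

Consider where 9 can go in row 2.
R2C3 is out (box 1 already has a 9).
R2C7 is out (column 7 already has a 9).
So the only cell in row 2 that can hold 9 is R2C4.
That is column 4.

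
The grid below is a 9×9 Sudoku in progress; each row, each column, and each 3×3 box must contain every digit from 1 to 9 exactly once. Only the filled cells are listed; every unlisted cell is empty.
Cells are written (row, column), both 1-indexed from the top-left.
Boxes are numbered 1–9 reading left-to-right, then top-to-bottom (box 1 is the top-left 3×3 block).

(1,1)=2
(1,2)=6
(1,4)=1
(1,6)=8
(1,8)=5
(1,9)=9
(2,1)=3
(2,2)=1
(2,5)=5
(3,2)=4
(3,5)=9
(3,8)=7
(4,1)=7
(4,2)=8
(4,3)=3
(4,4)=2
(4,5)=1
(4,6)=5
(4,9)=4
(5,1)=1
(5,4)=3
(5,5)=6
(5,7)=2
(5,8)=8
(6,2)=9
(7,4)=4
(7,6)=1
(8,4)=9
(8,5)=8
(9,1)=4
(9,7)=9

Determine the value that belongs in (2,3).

Cell (2,3) itself could take any of {7, 8, 9} by direct elimination.
Consider where 9 can go in row 2.
(2,4) is out (column 4 already has a 9).
(2,6) is out (box 2 already has a 9).
(2,7) is out (column 7 already has a 9).
(2,8) is out (box 3 already has a 9).
(2,9) is out (column 9 already has a 9).
So the only cell in row 2 that can hold 9 is (2,3).
Therefore (2,3) = 9.

9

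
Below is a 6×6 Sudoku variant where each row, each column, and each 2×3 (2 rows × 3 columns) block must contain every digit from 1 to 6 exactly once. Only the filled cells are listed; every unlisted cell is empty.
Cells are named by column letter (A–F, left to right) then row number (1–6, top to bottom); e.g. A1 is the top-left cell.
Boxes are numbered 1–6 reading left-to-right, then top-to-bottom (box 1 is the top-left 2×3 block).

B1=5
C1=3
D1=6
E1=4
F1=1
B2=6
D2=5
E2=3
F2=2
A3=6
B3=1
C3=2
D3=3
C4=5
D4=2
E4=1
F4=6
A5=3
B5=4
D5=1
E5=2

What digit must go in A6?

Cell A6 itself could take any of {1, 2, 5} by direct elimination.
Consider where 5 can go in box 5.
C5 is out (column C already has a 5).
B6 is out (column B already has a 5).
C6 is out (column C already has a 5).
So the only cell in box 5 that can hold 5 is A6.
Therefore A6 = 5.

5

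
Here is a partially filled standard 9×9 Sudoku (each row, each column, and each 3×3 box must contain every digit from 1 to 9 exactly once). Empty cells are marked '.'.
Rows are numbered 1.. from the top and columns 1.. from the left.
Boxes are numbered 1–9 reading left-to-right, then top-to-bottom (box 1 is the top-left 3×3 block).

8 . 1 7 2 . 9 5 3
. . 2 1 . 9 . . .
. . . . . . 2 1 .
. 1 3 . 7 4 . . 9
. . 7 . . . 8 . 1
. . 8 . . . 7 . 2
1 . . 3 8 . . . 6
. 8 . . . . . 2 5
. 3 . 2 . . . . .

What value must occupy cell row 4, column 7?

5

Cell row 4, column 7 itself could take any of {5, 6} by direct elimination.
Consider where 5 can go in column 7.
row 2, column 7 is out (box 3 already has a 5).
row 7, column 7 is out (box 9 already has a 5).
row 8, column 7 is out (row 8 already has a 5).
row 9, column 7 is out (box 9 already has a 5).
So the only cell in column 7 that can hold 5 is row 4, column 7.
Therefore row 4, column 7 = 5.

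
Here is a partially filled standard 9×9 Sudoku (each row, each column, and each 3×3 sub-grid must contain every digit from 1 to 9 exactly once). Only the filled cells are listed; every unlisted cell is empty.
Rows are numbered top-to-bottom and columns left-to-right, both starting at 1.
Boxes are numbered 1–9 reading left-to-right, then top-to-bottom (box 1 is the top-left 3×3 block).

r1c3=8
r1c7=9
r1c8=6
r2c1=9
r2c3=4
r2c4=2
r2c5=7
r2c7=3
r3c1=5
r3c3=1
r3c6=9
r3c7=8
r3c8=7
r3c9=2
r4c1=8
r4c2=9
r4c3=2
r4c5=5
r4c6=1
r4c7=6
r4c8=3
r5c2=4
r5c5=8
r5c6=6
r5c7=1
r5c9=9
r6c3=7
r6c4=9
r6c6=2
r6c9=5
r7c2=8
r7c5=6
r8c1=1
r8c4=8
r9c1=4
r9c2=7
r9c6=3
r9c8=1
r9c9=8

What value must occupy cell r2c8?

5

Row 2 already contains {2, 3, 4, 7, 9}.
Column 8 already contains {1, 3, 6, 7}.
Its 3×3 block (box 3) already contains {2, 3, 6, 7, 8, 9}.
The only value from 1–9 not eliminated is 5, so r2c8 = 5.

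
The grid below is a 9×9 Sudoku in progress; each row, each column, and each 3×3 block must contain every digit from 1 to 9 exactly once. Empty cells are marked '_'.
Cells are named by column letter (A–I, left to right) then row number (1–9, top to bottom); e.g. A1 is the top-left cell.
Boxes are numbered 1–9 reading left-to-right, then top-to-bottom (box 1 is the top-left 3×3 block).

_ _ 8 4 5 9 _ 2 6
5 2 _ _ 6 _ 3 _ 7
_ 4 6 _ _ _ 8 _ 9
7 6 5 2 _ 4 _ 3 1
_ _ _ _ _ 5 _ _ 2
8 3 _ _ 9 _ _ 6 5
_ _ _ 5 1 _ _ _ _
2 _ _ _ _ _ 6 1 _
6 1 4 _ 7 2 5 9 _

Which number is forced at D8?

9

Cell D8 itself could take any of {3, 8, 9} by direct elimination.
Consider where 9 can go in box 8.
F7 is out (column F already has a 9).
E8 is out (column E already has a 9).
F8 is out (column F already has a 9).
D9 is out (row 9 already has a 9).
So the only cell in box 8 that can hold 9 is D8.
Therefore D8 = 9.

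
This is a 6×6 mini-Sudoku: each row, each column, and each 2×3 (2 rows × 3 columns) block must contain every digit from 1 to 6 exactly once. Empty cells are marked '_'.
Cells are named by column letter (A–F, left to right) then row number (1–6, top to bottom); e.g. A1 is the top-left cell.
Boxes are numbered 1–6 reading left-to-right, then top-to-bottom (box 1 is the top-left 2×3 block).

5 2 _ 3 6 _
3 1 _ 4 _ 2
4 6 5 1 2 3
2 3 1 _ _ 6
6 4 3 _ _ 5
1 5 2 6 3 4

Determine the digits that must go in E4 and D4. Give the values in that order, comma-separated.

4,5

For E4:
  Consider where 4 can go in row 4.
  D4 is out (column D already has a 4).
  So the only cell in row 4 that can hold 4 is E4.
  So E4 = 4.
For D4:
  Row 4 already contains {1, 2, 3, 6}.
  Column D already contains {1, 3, 4, 6}.
  Its 2×3 block (box 4) already contains {1, 2, 3, 6}.
  The only value from 1–6 not eliminated is 5, so D4 = 5.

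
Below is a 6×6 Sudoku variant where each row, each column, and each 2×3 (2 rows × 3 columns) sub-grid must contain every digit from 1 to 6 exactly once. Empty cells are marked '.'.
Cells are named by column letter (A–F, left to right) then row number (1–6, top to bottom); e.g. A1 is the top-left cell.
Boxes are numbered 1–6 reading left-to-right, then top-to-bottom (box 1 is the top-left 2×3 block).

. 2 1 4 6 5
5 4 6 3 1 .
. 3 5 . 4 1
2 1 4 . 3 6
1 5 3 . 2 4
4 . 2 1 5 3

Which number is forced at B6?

6

Row 6 already contains {1, 2, 3, 4, 5}.
Column B already contains {1, 2, 3, 4, 5}.
Its 2×3 block (box 5) already contains {1, 2, 3, 4, 5}.
The only value from 1–6 not eliminated is 6, so B6 = 6.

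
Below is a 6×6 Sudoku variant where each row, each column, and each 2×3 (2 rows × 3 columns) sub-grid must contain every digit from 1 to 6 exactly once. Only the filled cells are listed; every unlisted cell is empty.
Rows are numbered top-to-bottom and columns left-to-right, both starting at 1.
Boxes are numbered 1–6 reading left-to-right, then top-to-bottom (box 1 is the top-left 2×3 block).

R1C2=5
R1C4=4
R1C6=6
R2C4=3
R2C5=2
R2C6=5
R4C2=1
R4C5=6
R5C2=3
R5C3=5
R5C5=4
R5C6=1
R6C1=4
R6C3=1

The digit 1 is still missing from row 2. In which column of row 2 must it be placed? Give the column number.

Consider where 1 can go in row 2.
R2C2 is out (column 2 already has a 1).
R2C3 is out (column 3 already has a 1).
So the only cell in row 2 that can hold 1 is R2C1.
That is column 1.

1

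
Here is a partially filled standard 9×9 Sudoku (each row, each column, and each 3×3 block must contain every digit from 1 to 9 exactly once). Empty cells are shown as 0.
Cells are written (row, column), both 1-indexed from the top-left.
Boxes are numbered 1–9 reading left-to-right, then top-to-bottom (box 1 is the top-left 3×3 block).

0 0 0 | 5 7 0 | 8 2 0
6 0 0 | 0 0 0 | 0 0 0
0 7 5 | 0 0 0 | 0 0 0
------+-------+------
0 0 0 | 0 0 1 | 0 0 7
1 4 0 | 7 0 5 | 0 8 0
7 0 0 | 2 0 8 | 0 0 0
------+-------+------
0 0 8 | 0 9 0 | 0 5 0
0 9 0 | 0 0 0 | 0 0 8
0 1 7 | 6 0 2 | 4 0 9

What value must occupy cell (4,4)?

9

Cell (4,4) itself could take any of {3, 4, 9} by direct elimination.
Consider where 9 can go in box 5.
(4,5) is out (column 5 already has a 9).
(5,5) is out (column 5 already has a 9).
(6,5) is out (column 5 already has a 9).
So the only cell in box 5 that can hold 9 is (4,4).
Therefore (4,4) = 9.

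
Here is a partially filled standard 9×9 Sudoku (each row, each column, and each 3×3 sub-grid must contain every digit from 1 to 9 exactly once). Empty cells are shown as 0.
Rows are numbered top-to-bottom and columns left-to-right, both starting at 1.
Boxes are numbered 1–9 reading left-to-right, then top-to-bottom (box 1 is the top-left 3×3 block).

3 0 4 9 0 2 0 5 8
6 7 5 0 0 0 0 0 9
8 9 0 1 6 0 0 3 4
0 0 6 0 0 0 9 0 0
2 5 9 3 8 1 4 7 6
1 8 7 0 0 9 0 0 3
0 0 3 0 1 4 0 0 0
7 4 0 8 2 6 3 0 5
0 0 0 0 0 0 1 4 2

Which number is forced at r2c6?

Cell r2c6 itself could take any of {3, 8} by direct elimination.
Consider where 8 can go in column 6.
r3c6 is out (row 3 already has a 8).
r4c6 is out (box 5 already has a 8).
r9c6 is out (box 8 already has a 8).
So the only cell in column 6 that can hold 8 is r2c6.
Therefore r2c6 = 8.

8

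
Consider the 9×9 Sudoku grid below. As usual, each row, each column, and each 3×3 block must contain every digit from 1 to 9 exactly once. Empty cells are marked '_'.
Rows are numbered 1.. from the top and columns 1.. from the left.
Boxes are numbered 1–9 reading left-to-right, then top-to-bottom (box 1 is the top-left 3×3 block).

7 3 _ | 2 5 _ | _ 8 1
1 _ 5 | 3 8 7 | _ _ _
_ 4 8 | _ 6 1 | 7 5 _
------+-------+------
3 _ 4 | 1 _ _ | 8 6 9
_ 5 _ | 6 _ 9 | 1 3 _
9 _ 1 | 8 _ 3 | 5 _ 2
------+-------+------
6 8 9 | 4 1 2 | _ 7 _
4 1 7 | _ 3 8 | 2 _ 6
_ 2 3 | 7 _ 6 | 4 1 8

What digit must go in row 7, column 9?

5

Cell row 7, column 9 itself could take any of {3, 5} by direct elimination.
Consider where 5 can go in column 9.
row 2, column 9 is out (row 2 already has a 5).
row 3, column 9 is out (row 3 already has a 5).
row 5, column 9 is out (row 5 already has a 5).
So the only cell in column 9 that can hold 5 is row 7, column 9.
Therefore row 7, column 9 = 5.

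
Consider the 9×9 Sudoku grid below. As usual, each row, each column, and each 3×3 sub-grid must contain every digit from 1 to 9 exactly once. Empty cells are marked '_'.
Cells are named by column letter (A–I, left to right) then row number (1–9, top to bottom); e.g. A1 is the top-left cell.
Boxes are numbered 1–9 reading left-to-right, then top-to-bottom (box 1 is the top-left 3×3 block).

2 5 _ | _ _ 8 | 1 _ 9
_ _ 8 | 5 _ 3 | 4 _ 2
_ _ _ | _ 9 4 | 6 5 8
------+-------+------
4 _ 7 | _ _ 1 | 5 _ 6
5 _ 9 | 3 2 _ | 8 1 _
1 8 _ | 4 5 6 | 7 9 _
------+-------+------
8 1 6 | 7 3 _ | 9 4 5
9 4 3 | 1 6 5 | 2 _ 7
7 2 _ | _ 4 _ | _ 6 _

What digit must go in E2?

1

Cell E2 itself could take any of {1, 7} by direct elimination.
Consider where 1 can go in row 2.
A2 is out (column A already has a 1).
B2 is out (column B already has a 1).
H2 is out (column H already has a 1).
So the only cell in row 2 that can hold 1 is E2.
Therefore E2 = 1.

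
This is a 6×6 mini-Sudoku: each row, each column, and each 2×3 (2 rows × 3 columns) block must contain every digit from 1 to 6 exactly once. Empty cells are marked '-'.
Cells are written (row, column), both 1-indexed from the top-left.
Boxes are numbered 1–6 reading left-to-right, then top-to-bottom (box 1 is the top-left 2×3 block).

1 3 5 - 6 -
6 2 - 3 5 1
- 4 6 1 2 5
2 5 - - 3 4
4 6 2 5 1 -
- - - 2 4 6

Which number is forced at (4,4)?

6

Row 4 already contains {2, 3, 4, 5}.
Column 4 already contains {1, 2, 3, 5}.
Its 2×3 block (box 4) already contains {1, 2, 3, 4, 5}.
The only value from 1–6 not eliminated is 6, so (4,4) = 6.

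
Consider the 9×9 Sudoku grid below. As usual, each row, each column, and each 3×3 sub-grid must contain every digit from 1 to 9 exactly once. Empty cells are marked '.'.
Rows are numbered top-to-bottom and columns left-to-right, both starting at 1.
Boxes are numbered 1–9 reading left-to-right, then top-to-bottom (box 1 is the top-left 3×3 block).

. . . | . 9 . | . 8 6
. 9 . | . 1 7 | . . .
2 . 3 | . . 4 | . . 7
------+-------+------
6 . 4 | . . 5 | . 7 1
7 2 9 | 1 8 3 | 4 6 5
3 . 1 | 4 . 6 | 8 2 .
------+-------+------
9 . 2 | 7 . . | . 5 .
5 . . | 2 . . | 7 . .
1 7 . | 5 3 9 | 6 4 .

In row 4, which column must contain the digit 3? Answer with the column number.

7

Consider where 3 can go in row 4.
R4C2 is out (box 4 already has a 3).
R4C4 is out (box 5 already has a 3).
R4C5 is out (column 5 already has a 3).
So the only cell in row 4 that can hold 3 is R4C7.
That is column 7.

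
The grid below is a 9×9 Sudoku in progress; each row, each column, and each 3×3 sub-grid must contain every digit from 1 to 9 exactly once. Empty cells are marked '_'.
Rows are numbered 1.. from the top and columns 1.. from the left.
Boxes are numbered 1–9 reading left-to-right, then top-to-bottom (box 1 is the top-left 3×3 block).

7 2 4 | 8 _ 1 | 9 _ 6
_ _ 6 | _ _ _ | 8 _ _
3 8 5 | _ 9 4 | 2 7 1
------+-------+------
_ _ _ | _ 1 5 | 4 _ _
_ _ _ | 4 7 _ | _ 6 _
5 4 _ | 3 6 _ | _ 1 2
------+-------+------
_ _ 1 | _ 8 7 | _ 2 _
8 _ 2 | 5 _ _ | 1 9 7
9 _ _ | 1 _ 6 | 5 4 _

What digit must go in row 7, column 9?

3

Row 7 already contains {1, 2, 7, 8}.
Column 9 already contains {1, 2, 6, 7}.
Its 3×3 block (box 9) already contains {1, 2, 4, 5, 7, 9}.
The only value from 1–9 not eliminated is 3, so row 7, column 9 = 3.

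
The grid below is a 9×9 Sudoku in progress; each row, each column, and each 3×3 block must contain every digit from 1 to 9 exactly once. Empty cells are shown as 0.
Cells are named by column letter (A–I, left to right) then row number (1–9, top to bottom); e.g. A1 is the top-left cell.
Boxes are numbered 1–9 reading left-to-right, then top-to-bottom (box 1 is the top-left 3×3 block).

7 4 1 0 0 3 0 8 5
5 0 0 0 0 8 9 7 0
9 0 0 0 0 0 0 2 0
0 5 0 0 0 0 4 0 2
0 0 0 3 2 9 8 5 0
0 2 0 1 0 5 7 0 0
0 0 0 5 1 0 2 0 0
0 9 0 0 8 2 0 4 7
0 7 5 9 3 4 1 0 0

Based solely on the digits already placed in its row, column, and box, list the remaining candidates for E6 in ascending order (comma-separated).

4,6

Row 6 already contains {1, 2, 5, 7}.
Column E already contains {1, 2, 3, 8}.
Its 3×3 block (box 5) already contains {1, 2, 3, 5, 9}.
Removing those from 1–9 leaves {4, 6} as the candidates for E6.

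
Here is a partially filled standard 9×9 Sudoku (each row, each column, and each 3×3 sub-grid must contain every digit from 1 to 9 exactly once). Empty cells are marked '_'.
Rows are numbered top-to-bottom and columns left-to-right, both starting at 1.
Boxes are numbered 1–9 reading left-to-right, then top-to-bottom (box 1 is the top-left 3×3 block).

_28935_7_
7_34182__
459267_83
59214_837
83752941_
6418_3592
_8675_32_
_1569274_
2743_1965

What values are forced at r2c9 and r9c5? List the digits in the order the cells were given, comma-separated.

For r2c9:
  Consider where 9 can go in row 2.
  r2c2 is out (column 2 already has a 9).
  r2c8 is out (column 8 already has a 9).
  So the only cell in row 2 that can hold 9 is r2c9.
  So r2c9 = 9.
For r9c5:
  Row 9 already contains {1, 2, 3, 4, 5, 6, 7, 9}.
  Column 5 already contains {1, 2, 3, 4, 5, 6, 9}.
  Its 3×3 block (box 8) already contains {1, 2, 3, 5, 6, 7, 9}.
  The only value from 1–9 not eliminated is 8, so r9c5 = 8.

9,8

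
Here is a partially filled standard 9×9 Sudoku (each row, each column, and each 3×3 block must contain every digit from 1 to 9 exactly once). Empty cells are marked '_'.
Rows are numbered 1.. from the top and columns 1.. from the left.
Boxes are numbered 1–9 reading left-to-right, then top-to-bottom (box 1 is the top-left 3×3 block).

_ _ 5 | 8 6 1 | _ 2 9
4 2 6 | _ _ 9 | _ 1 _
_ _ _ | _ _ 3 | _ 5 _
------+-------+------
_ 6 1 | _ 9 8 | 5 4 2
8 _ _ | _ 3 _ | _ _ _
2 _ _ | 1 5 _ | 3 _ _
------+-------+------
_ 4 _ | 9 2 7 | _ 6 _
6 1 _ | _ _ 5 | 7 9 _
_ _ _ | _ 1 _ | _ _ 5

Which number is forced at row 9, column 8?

Cell row 9, column 8 itself could take any of {3, 8} by direct elimination.
Consider where 3 can go in column 8.
row 5, column 8 is out (row 5 already has a 3).
row 6, column 8 is out (row 6 already has a 3).
So the only cell in column 8 that can hold 3 is row 9, column 8.
Therefore row 9, column 8 = 3.

3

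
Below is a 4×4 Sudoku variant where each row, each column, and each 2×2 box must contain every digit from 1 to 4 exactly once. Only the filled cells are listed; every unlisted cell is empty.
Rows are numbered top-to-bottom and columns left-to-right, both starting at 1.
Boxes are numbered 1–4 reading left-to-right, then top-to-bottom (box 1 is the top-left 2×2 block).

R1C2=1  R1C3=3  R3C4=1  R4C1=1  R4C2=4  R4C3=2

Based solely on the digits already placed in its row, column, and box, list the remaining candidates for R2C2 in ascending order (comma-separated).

Row 2 already contains {}.
Column 2 already contains {1, 4}.
Its 2×2 block (box 1) already contains {1}.
Removing those from 1–4 leaves {2, 3} as the candidates for R2C2.

2,3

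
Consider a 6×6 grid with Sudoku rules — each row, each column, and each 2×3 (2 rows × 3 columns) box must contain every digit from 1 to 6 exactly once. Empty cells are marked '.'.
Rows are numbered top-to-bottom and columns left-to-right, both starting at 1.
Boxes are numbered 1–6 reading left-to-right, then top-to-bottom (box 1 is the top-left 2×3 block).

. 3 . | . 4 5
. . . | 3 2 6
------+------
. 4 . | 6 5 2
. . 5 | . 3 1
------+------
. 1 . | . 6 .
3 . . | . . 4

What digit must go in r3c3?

Cell r3c3 itself could take any of {1, 3} by direct elimination.
Consider where 3 can go in row 3.
r3c1 is out (column 1 already has a 3).
So the only cell in row 3 that can hold 3 is r3c3.
Therefore r3c3 = 3.

3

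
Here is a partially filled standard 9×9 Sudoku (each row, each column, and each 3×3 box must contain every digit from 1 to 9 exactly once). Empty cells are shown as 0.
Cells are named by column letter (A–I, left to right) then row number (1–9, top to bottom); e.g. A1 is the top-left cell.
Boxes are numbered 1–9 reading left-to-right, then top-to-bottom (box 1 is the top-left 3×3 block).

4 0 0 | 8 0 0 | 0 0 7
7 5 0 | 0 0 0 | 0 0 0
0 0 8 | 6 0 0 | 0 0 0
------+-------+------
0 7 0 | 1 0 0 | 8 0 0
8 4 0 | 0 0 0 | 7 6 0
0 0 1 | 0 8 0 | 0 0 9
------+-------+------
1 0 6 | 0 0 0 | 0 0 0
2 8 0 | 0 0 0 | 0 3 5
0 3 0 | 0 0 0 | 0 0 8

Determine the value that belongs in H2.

Cell H2 itself could take any of {1, 2, 4, 8, 9} by direct elimination.
Consider where 8 can go in box 3.
G1 is out (row 1 already has a 8). H1 is out (row 1 already has a 8). G2 is out (column G already has a 8). I2 is out (column I already has a 8). The remaining empty cells in box 3 are similarly blocked.
So the only cell in box 3 that can hold 8 is H2.
Therefore H2 = 8.

8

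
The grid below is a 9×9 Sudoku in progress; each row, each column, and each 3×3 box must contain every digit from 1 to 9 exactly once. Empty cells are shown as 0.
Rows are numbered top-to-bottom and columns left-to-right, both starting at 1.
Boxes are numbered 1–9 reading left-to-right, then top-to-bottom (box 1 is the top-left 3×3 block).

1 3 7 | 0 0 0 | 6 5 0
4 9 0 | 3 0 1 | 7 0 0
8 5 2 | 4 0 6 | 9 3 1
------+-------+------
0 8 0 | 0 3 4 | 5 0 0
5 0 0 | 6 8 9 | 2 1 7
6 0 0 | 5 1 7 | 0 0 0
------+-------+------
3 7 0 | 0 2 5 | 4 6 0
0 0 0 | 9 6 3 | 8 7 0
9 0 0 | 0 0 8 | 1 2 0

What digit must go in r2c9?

2

Cell r2c9 itself could take any of {2, 8} by direct elimination.
Consider where 2 can go in row 2.
r2c3 is out (column 3 already has a 2).
r2c5 is out (column 5 already has a 2).
r2c8 is out (column 8 already has a 2).
So the only cell in row 2 that can hold 2 is r2c9.
Therefore r2c9 = 2.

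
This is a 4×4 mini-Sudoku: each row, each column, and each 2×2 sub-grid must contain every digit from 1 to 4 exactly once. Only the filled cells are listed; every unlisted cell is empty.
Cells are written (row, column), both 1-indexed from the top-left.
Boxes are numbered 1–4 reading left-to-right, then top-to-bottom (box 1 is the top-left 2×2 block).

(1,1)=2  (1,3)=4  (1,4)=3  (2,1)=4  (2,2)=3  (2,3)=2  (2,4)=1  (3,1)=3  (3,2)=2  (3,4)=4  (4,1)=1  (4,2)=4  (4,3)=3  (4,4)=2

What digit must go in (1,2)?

Row 1 already contains {2, 3, 4}.
Column 2 already contains {2, 3, 4}.
Its 2×2 block (box 1) already contains {2, 3, 4}.
The only value from 1–4 not eliminated is 1, so (1,2) = 1.

1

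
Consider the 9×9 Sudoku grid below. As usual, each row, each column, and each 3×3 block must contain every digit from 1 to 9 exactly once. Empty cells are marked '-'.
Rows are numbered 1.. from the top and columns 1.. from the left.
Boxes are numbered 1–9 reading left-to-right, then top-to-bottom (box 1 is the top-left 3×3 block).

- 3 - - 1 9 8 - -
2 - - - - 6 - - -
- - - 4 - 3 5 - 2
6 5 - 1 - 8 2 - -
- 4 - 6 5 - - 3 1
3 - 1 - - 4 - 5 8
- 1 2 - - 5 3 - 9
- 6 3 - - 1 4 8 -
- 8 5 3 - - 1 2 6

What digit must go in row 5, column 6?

Cell row 5, column 6 itself could take any of {2, 7} by direct elimination.
Consider where 2 can go in row 5.
row 5, column 1 is out (column 1 already has a 2).
row 5, column 3 is out (column 3 already has a 2).
row 5, column 7 is out (column 7 already has a 2).
So the only cell in row 5 that can hold 2 is row 5, column 6.
Therefore row 5, column 6 = 2.

2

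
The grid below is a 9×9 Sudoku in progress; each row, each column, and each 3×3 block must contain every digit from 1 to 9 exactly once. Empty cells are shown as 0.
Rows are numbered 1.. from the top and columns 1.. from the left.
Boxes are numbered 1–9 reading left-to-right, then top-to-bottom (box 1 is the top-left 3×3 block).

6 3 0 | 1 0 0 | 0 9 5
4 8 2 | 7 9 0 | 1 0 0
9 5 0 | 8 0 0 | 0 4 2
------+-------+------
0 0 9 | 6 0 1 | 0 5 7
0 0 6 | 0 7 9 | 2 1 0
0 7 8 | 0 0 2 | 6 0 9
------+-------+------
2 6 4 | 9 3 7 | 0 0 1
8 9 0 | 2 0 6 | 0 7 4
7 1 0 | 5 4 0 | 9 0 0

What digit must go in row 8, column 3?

Cell row 8, column 3 itself could take any of {3, 5} by direct elimination.
Consider where 5 can go in column 3.
row 1, column 3 is out (row 1 already has a 5).
row 3, column 3 is out (row 3 already has a 5).
row 9, column 3 is out (row 9 already has a 5).
So the only cell in column 3 that can hold 5 is row 8, column 3.
Therefore row 8, column 3 = 5.

5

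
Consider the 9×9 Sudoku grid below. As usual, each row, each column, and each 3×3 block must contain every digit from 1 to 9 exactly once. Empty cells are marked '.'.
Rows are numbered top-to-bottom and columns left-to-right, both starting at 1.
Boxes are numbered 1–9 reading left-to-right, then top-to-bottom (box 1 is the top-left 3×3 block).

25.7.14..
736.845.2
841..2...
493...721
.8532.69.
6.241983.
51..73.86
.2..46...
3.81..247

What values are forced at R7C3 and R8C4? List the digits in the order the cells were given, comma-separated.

For R7C3:
  Consider where 4 can go in box 7.
  R8C1 is out (row 8 already has a 4).
  R8C3 is out (row 8 already has a 4).
  R9C2 is out (row 9 already has a 4).
  So the only cell in box 7 that can hold 4 is R7C3.
  So R7C3 = 4.
For R8C4:
  Consider where 8 can go in row 8.
  R8C1 is out (column 1 already has a 8).
  R8C3 is out (column 3 already has a 8).
  R8C7 is out (column 7 already has a 8).
  R8C8 is out (column 8 already has a 8).
  R8C9 is out (box 9 already has a 8).
  So the only cell in row 8 that can hold 8 is R8C4.
  So R8C4 = 8.

4,8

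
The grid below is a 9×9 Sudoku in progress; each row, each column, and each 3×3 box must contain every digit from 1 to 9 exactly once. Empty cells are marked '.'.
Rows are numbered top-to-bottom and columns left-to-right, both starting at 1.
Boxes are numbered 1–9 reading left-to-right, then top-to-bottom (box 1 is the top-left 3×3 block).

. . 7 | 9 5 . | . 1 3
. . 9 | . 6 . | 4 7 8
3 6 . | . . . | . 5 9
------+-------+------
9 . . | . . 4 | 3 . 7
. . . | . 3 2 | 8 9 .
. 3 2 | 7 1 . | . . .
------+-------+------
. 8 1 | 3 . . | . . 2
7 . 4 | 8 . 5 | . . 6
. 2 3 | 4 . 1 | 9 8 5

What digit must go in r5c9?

1

Cell r5c9 itself could take any of {1, 4} by direct elimination.
Consider where 1 can go in column 9.
r6c9 is out (row 6 already has a 1).
So the only cell in column 9 that can hold 1 is r5c9.
Therefore r5c9 = 1.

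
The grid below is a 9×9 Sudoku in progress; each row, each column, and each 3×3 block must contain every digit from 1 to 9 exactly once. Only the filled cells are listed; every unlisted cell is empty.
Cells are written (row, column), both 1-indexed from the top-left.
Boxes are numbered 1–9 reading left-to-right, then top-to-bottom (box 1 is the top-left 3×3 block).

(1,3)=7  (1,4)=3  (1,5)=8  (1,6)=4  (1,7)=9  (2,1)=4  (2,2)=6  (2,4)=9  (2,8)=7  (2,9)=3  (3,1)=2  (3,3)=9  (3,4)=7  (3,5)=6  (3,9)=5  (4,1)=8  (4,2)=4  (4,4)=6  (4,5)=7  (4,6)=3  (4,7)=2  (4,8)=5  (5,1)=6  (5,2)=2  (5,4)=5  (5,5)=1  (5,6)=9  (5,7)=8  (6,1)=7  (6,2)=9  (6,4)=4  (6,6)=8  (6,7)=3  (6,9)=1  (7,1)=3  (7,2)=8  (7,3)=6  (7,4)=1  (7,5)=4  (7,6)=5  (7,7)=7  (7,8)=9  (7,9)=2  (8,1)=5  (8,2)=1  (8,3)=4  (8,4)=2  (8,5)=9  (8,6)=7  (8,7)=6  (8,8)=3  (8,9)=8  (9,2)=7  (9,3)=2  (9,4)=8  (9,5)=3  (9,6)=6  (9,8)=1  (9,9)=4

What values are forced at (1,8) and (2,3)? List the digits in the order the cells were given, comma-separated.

2,8

For (1,8):
  Consider where 2 can go in box 3.
  (1,9) is out (column 9 already has a 2).
  (2,7) is out (column 7 already has a 2).
  (3,7) is out (row 3 already has a 2).
  (3,8) is out (row 3 already has a 2).
  So the only cell in box 3 that can hold 2 is (1,8).
  So (1,8) = 2.
For (2,3):
  Consider where 8 can go in box 1.
  (1,1) is out (row 1 already has a 8).
  (1,2) is out (row 1 already has a 8).
  (3,2) is out (column 2 already has a 8).
  So the only cell in box 1 that can hold 8 is (2,3).
  So (2,3) = 8.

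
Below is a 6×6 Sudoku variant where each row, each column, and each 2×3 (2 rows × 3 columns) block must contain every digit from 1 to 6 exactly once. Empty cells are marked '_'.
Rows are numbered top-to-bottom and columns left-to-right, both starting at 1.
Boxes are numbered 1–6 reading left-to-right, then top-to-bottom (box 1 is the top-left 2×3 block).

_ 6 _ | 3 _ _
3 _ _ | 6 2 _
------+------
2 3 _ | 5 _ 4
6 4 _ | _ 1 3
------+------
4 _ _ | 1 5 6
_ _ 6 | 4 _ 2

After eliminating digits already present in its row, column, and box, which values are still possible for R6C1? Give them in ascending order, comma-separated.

1,5

Row 6 already contains {2, 4, 6}.
Column 1 already contains {2, 3, 4, 6}.
Its 2×3 block (box 5) already contains {4, 6}.
Removing those from 1–6 leaves {1, 5} as the candidates for R6C1.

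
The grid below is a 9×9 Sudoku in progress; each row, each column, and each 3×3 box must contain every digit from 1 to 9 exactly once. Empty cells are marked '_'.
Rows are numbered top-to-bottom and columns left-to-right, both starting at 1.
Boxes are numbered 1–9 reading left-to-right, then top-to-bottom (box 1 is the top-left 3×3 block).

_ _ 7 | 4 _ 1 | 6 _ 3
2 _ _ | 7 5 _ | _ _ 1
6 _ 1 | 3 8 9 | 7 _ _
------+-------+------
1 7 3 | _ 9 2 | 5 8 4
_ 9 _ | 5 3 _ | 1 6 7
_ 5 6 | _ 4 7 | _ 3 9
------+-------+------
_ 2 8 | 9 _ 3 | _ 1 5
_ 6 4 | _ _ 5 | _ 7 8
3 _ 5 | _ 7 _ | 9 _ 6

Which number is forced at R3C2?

4

Row 3 already contains {1, 3, 6, 7, 8, 9}.
Column 2 already contains {2, 5, 6, 7, 9}.
Its 3×3 block (box 1) already contains {1, 2, 6, 7}.
The only value from 1–9 not eliminated is 4, so R3C2 = 4.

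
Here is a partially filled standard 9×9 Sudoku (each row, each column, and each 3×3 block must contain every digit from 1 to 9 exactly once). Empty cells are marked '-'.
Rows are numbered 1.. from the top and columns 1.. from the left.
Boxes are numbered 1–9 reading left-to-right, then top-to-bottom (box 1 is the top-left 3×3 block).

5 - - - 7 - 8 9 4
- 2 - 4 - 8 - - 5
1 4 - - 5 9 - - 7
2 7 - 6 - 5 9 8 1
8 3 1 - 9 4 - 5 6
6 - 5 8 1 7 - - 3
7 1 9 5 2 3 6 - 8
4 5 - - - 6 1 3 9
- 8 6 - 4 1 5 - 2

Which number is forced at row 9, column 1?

3

Row 9 already contains {1, 2, 4, 5, 6, 8}.
Column 1 already contains {1, 2, 4, 5, 6, 7, 8}.
Its 3×3 block (box 7) already contains {1, 4, 5, 6, 7, 8, 9}.
The only value from 1–9 not eliminated is 3, so row 9, column 1 = 3.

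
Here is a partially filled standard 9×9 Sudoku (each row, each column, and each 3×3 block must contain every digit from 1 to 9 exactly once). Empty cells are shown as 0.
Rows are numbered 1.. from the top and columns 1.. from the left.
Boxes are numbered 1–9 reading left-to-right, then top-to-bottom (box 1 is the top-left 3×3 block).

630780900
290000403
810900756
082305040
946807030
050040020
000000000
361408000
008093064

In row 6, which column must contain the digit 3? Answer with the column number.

Consider where 3 can go in row 6.
row 6, column 1 is out (column 1 already has a 3).
row 6, column 4 is out (column 4 already has a 3).
row 6, column 6 is out (column 6 already has a 3).
row 6, column 7 is out (box 6 already has a 3).
row 6, column 9 is out (column 9 already has a 3).
So the only cell in row 6 that can hold 3 is row 6, column 3.
That is column 3.

3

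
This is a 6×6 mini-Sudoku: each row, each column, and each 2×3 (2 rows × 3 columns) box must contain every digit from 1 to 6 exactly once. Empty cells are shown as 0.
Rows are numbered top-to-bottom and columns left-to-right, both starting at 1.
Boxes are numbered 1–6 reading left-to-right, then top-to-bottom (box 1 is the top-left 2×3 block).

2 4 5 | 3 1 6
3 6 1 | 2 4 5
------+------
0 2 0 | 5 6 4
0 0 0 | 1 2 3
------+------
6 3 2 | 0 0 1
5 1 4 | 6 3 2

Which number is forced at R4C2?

5

Row 4 already contains {1, 2, 3}.
Column 2 already contains {1, 2, 3, 4, 6}.
Its 2×3 block (box 3) already contains {2}.
The only value from 1–6 not eliminated is 5, so R4C2 = 5.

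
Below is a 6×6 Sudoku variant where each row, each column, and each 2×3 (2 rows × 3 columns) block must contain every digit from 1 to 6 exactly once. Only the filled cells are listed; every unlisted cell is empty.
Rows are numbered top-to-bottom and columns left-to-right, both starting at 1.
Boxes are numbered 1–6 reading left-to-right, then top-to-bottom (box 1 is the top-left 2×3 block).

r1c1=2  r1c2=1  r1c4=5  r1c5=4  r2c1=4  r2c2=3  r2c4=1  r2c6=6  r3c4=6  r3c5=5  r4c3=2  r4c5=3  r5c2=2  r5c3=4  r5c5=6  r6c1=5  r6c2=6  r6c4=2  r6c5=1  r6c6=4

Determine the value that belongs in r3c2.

Row 3 already contains {5, 6}.
Column 2 already contains {1, 2, 3, 6}.
Its 2×3 block (box 3) already contains {2}.
The only value from 1–6 not eliminated is 4, so r3c2 = 4.

4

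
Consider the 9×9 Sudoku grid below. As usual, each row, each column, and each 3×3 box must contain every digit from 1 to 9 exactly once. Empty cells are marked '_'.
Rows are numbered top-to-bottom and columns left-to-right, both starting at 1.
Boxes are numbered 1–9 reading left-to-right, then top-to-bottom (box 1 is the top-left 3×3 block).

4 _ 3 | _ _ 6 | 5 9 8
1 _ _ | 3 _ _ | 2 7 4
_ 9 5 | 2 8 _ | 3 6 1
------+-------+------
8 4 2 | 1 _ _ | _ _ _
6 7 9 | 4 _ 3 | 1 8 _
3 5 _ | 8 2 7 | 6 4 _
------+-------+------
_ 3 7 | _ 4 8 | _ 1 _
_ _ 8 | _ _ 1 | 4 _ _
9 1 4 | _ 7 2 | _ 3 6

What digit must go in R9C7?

8

Row 9 already contains {1, 2, 3, 4, 6, 7, 9}.
Column 7 already contains {1, 2, 3, 4, 5, 6}.
Its 3×3 block (box 9) already contains {1, 3, 4, 6}.
The only value from 1–9 not eliminated is 8, so R9C7 = 8.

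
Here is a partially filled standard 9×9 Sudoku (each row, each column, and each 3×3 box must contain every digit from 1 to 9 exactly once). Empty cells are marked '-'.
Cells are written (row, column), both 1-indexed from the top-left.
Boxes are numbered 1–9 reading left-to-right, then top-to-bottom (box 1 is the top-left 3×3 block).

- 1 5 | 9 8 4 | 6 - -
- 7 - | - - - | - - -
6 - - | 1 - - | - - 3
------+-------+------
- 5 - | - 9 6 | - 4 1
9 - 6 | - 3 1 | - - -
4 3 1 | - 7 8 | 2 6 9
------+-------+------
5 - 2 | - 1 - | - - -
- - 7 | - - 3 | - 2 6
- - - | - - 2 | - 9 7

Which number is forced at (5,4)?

Cell (5,4) itself could take any of {2, 4, 5} by direct elimination.
Consider where 4 can go in box 5.
(4,4) is out (row 4 already has a 4).
(6,4) is out (row 6 already has a 4).
So the only cell in box 5 that can hold 4 is (5,4).
Therefore (5,4) = 4.

4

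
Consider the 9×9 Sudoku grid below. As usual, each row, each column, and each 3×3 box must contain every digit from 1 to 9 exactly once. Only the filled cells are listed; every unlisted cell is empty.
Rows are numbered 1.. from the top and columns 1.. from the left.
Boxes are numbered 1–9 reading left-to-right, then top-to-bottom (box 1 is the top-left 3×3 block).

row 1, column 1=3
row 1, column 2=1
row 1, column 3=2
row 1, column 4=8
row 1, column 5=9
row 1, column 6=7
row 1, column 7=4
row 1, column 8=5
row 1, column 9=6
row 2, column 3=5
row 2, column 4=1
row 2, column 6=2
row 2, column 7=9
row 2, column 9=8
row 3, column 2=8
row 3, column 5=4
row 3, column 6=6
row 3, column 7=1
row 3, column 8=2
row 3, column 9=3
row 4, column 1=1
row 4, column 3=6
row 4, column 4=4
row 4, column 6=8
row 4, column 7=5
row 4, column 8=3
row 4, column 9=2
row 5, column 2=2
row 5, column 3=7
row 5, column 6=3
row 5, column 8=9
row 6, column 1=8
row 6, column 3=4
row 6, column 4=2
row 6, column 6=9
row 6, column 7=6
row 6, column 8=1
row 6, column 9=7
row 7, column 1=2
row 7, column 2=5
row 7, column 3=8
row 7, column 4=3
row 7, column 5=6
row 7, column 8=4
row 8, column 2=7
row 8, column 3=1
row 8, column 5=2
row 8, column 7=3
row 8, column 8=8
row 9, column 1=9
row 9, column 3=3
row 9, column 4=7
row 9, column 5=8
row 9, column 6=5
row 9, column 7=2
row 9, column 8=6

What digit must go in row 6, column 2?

Row 6 already contains {1, 2, 4, 6, 7, 8, 9}.
Column 2 already contains {1, 2, 5, 7, 8}.
Its 3×3 block (box 4) already contains {1, 2, 4, 6, 7, 8}.
The only value from 1–9 not eliminated is 3, so row 6, column 2 = 3.

3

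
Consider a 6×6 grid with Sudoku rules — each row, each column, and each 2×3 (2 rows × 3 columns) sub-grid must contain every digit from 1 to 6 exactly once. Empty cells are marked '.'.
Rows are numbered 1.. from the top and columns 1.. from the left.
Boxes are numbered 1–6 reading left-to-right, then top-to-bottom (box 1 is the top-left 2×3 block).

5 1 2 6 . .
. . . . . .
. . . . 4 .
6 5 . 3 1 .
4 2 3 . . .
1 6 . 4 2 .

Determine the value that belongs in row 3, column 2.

3

Row 3 already contains {4}.
Column 2 already contains {1, 2, 5, 6}.
Its 2×3 block (box 3) already contains {5, 6}.
The only value from 1–6 not eliminated is 3, so row 3, column 2 = 3.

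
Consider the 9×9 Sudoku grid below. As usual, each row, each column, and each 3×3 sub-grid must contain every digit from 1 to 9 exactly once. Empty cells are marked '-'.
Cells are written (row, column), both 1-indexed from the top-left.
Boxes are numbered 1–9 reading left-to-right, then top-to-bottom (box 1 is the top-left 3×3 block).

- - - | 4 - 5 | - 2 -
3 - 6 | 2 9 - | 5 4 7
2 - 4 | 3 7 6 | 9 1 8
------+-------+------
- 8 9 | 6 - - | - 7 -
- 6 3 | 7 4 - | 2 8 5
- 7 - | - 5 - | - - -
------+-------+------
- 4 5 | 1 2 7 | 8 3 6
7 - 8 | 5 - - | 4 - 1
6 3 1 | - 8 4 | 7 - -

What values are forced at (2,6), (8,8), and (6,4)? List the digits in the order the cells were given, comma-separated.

For (2,6):
  Consider where 8 can go in box 2.
  (1,5) is out (column 5 already has a 8).
  So the only cell in box 2 that can hold 8 is (2,6).
  So (2,6) = 8.
For (8,8):
  Row 8 already contains {1, 4, 5, 7, 8}.
  Column 8 already contains {1, 2, 3, 4, 7, 8}.
  Its 3×3 block (box 9) already contains {1, 3, 4, 6, 7, 8}.
  The only value from 1–9 not eliminated is 9, so (8,8) = 9.
For (6,4):
  Consider where 8 can go in column 4.
  (9,4) is out (row 9 already has a 8).
  So the only cell in column 4 that can hold 8 is (6,4).
  So (6,4) = 8.

8,9,8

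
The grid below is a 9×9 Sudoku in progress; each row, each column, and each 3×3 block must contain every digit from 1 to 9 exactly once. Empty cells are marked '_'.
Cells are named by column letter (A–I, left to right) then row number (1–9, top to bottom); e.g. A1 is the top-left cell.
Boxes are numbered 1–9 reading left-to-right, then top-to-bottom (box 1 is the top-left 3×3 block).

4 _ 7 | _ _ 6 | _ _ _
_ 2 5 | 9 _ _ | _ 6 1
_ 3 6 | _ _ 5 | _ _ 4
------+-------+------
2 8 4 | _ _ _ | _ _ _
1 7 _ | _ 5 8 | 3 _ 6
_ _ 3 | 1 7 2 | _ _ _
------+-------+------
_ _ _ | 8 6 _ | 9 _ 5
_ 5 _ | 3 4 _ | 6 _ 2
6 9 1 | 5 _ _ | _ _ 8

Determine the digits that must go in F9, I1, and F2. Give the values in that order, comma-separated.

For F9:
  Row 9 already contains {1, 5, 6, 8, 9}.
  Column F already contains {2, 5, 6, 8}.
  Its 3×3 block (box 8) already contains {3, 4, 5, 6, 8}.
  The only value from 1–9 not eliminated is 7, so F9 = 7.
For I1:
  Consider where 3 can go in column I.
  I4 is out (box 6 already has a 3).
  I6 is out (row 6 already has a 3).
  So the only cell in column I that can hold 3 is I1.
  So I1 = 3.
For F2:
  Consider where 4 can go in column F.
  F4 is out (row 4 already has a 4).
  F7 is out (box 8 already has a 4).
  F8 is out (row 8 already has a 4).
  F9 is out (box 8 already has a 4).
  So the only cell in column F that can hold 4 is F2.
  So F2 = 4.

7,3,4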